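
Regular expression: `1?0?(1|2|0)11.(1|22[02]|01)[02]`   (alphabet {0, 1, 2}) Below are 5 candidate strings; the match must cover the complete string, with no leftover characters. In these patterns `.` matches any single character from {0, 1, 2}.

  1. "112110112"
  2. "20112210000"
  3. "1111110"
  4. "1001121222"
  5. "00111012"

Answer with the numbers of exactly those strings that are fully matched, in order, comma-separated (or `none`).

1. "112110112" → no match
2. "20112210000" → no match
3. "1111110" → match
4. "1001121222" → no match
5. "00111012" → match

3, 5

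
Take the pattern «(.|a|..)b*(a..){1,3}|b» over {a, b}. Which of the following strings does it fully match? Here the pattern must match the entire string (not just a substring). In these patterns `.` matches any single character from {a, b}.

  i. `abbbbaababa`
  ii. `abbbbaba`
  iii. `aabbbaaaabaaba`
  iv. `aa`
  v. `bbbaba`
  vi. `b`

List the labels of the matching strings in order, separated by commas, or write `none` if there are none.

i. `abbbbaababa` → match
ii. `abbbbaba` → match
iii → match
iv. `aa` → no match
v. `bbbaba` → match
vi. `b` → match

i, ii, iii, v, vi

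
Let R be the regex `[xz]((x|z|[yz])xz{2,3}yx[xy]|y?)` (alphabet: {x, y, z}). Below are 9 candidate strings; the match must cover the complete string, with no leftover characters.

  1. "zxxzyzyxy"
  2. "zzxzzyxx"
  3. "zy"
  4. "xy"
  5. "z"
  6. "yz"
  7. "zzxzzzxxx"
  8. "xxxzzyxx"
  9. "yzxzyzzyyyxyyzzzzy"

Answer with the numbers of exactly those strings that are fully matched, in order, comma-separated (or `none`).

1 → no match
2 → match
3 → match
4 → match
5 → match
6 → no match
7 → no match
8 → match
9 → no match

2, 3, 4, 5, 8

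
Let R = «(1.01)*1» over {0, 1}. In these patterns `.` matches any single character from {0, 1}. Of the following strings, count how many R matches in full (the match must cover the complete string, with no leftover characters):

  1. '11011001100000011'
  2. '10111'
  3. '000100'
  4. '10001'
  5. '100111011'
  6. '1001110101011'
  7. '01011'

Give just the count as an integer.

1 → no match
2 → no match
3 → no match — must end with '1'
4 → no match
5 → match
6 → no match
7 → no match
Total matched: 1

1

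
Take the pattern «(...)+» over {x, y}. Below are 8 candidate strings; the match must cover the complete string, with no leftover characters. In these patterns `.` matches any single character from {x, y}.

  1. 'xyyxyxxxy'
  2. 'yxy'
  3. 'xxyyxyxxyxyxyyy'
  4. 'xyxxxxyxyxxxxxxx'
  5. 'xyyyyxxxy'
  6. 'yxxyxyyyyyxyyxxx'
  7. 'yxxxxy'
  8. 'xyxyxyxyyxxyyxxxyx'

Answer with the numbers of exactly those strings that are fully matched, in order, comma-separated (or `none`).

1, 2, 3, 5, 7, 8

1 → match
2 → match
3 → match
4 → no match
5 → match
6 → no match
7 → match
8 → match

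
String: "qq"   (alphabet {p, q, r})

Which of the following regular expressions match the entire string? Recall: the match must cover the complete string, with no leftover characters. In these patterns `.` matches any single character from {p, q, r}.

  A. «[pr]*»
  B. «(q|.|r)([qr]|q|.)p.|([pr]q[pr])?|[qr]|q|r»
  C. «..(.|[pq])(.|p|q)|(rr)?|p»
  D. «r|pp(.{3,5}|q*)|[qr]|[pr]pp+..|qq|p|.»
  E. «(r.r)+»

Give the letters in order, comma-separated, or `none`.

D

A → no match
B → no match
C → no match
D → match
E → no match — must start with "r"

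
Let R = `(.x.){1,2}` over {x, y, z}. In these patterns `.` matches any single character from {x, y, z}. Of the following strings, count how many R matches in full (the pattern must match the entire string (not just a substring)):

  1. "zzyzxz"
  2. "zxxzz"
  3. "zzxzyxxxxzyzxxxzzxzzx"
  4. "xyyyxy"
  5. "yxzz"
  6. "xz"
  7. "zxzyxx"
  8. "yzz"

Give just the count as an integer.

1 → no match
2 → no match
3 → no match
4 → no match
5 → no match
6 → no match
7 → match
8 → no match
Total matched: 1

1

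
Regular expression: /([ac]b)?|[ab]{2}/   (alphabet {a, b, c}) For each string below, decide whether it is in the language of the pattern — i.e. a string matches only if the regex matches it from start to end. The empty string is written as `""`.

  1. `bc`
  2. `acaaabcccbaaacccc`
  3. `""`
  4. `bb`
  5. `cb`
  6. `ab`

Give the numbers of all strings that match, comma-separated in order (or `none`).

3, 4, 5, 6

1 → no match
2 → no match
3 → match
4 → match
5 → match
6 → match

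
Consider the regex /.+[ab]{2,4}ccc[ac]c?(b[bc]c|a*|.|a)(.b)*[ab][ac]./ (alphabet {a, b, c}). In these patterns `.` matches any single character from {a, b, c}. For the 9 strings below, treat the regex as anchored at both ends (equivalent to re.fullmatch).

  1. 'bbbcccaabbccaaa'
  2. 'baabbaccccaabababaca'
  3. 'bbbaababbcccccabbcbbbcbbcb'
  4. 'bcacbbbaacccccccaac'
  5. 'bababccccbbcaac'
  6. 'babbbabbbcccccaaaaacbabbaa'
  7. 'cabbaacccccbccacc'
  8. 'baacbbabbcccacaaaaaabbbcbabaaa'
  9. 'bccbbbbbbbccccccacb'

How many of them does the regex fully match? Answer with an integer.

1 → no match
2 → match
3 → match
4 → no match
5 → match
6 → match
7 → match
8 → match
9 → match
Total matched: 7

7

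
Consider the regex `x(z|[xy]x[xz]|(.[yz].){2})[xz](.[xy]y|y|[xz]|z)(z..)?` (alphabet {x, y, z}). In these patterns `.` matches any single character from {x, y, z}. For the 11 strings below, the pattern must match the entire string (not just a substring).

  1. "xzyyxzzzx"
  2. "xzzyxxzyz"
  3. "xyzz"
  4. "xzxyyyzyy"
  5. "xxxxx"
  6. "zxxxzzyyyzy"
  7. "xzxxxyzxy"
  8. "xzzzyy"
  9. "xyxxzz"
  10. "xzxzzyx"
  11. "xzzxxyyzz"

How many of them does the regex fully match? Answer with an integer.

1 → match
2 → no match
3 → no match
4 → match
5 → no match
6 → no match — must start with "x"
7 → match
8 → match
9 → match
10 → match
11 → match
Total matched: 7

7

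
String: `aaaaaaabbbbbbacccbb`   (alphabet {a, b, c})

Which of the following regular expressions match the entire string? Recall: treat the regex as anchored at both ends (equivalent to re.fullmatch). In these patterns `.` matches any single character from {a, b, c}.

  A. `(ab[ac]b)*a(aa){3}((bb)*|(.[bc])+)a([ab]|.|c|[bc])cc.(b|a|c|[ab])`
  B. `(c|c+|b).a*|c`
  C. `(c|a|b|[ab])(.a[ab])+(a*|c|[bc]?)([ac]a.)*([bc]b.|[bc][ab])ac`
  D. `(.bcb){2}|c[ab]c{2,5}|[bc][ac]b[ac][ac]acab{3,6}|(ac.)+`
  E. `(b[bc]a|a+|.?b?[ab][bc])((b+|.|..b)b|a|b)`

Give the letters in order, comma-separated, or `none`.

A

A → match
B → no match
C → no match — must end with `ac`
D → no match
E → no match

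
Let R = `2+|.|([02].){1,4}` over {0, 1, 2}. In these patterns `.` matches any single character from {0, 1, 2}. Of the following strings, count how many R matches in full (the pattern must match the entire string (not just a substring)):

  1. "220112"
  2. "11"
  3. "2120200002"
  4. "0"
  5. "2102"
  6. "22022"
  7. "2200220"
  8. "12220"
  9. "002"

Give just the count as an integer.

1 → no match
2 → no match
3 → no match
4 → match
5 → match
6 → no match
7 → no match
8 → no match
9 → no match
Total matched: 2

2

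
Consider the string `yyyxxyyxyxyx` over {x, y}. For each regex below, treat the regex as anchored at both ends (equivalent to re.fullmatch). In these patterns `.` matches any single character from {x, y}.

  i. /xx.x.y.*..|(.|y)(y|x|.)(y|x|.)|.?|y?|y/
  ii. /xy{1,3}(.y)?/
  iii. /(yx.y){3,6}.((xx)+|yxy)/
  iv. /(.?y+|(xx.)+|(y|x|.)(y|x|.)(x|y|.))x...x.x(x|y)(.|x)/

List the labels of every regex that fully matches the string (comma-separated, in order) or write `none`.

iv

i → no match
ii → no match — must start with `xy`
iii → no match — must start with `yx`
iv → match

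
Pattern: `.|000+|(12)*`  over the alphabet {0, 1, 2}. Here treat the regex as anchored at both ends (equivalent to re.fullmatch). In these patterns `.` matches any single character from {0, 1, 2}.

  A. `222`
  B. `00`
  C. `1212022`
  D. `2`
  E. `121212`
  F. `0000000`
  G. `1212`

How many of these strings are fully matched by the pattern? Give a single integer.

4

A. `222` → no match
B. `00` → no match
C. `1212022` → no match
D. `2` → match
E. `121212` → match
F. `0000000` → match
G. `1212` → match
Total matched: 4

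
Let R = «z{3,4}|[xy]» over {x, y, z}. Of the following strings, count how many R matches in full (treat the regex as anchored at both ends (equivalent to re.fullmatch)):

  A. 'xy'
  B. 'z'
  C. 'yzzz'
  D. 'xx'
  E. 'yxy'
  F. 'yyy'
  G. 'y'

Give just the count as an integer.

1

A. 'xy' → no match
B. 'z' → no match
C. 'yzzz' → no match
D. 'xx' → no match
E. 'yxy' → no match
F. 'yyy' → no match
G. 'y' → match
Total matched: 1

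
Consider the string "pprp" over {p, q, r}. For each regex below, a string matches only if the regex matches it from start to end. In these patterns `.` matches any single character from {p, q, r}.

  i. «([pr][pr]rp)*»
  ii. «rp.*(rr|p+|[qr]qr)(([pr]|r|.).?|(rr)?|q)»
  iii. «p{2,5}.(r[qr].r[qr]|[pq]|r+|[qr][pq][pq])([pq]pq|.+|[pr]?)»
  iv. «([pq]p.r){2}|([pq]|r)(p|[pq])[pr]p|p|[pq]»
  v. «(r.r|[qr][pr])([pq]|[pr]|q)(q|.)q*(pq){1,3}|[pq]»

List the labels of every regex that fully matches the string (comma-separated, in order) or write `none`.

i, iii, iv

i → match
ii → no match — must start with "rp"
iii → match
iv → match
v → no match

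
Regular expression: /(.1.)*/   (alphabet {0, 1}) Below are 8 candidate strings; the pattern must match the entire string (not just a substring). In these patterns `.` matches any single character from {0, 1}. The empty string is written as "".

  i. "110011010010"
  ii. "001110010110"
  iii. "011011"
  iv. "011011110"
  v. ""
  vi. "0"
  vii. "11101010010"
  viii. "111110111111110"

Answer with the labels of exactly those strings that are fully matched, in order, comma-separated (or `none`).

i → match
ii → no match
iii → match
iv → match
v → match
vi → no match
vii → no match
viii → match

i, iii, iv, v, viii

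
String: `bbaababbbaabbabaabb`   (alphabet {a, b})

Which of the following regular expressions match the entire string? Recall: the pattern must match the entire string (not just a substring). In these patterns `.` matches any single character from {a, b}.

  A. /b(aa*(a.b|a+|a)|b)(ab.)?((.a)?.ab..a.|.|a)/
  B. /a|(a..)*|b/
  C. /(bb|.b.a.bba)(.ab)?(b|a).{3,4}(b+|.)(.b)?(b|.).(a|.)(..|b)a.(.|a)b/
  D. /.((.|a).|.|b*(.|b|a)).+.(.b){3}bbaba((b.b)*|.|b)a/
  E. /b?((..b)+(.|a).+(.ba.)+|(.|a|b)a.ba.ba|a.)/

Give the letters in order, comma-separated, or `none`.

C

A → no match
B → no match
C → match
D → no match — must end with `a`
E → no match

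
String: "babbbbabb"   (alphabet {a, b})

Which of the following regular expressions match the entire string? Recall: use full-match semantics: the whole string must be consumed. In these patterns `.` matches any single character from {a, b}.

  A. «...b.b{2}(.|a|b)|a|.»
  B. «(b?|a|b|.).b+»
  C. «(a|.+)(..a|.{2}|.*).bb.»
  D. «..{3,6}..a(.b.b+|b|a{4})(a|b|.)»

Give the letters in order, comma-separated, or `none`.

D

A → no match
B → no match
C → no match
D → match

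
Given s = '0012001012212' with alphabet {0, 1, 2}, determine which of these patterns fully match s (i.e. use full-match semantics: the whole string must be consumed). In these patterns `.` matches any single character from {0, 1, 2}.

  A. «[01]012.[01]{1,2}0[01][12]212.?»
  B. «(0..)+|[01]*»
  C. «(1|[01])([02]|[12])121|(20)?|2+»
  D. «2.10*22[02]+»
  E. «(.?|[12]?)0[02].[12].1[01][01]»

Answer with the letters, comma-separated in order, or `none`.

A

A → match
B → no match
C → no match
D → no match — must start with '2'
E → no match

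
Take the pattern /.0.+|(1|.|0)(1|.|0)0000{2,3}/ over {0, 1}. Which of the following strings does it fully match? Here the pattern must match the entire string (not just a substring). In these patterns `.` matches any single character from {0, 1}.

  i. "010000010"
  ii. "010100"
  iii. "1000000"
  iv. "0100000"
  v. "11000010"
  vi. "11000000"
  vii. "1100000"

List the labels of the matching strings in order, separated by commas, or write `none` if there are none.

iii, iv, vi, vii

i. "010000010" → no match
ii. "010100" → no match
iii. "1000000" → match
iv. "0100000" → match
v. "11000010" → no match
vi. "11000000" → match
vii. "1100000" → match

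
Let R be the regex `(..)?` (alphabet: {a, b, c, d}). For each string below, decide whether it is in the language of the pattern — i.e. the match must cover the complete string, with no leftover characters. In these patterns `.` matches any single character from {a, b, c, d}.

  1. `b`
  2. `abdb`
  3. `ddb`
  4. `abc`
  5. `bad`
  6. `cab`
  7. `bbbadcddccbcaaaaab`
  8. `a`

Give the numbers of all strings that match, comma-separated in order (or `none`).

none

1 → no match
2 → no match
3 → no match
4 → no match
5 → no match
6 → no match
7 → no match
8 → no match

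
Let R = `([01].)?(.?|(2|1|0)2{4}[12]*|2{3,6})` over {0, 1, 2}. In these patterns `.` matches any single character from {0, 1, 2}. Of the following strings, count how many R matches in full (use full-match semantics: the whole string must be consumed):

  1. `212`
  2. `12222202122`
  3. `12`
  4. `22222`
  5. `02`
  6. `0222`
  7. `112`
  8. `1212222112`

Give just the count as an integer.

5

1 → no match
2 → no match
3 → match
4 → match
5 → match
6 → no match
7 → match
8 → match
Total matched: 5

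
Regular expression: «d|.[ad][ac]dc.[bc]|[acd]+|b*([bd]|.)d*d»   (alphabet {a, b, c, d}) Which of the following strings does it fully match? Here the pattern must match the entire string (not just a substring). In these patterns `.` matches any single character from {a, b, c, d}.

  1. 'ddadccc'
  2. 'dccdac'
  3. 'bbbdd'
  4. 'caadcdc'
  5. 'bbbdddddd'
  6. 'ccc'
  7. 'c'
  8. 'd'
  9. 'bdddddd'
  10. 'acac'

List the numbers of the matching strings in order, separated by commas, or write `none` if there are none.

1. 'ddadccc' → match
2. 'dccdac' → match
3. 'bbbdd' → match
4. 'caadcdc' → match
5. 'bbbdddddd' → match
6. 'ccc' → match
7. 'c' → match
8. 'd' → match
9. 'bdddddd' → match
10. 'acac' → match

1, 2, 3, 4, 5, 6, 7, 8, 9, 10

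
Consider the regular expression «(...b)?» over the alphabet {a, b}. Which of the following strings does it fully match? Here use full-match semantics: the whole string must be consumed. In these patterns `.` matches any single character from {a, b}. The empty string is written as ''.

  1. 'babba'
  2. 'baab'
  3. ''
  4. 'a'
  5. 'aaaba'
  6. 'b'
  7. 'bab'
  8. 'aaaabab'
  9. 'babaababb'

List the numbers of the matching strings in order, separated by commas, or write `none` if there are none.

1. 'babba' → no match
2. 'baab' → match
3. '' → match
4. 'a' → no match
5. 'aaaba' → no match
6. 'b' → no match
7. 'bab' → no match
8. 'aaaabab' → no match
9. 'babaababb' → no match

2, 3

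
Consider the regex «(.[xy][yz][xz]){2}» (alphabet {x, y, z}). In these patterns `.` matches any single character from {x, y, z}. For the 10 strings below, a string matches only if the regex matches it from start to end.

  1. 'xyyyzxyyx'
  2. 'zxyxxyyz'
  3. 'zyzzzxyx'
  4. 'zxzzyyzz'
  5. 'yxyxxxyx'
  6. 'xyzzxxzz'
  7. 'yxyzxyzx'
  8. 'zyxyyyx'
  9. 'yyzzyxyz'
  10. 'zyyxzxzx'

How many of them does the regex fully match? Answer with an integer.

1 → no match
2 → match
3 → match
4 → match
5 → match
6 → match
7 → match
8 → no match
9 → match
10 → match
Total matched: 8

8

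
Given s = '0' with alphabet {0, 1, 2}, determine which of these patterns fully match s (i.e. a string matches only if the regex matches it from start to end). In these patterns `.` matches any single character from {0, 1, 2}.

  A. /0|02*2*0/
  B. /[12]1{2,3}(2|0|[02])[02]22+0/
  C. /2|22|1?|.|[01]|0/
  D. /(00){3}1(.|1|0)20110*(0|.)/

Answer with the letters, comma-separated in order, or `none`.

A → match
B → no match — must end with '20'
C → match
D → no match — must start with '00'

A, C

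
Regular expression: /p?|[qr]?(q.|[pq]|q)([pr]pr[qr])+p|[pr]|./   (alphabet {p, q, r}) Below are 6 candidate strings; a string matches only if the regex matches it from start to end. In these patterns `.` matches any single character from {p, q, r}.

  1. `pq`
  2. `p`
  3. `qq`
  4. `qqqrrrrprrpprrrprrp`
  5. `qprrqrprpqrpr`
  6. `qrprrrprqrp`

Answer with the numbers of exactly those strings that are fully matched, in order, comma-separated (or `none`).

2

1 → no match
2 → match
3 → no match
4 → no match
5 → no match
6 → no match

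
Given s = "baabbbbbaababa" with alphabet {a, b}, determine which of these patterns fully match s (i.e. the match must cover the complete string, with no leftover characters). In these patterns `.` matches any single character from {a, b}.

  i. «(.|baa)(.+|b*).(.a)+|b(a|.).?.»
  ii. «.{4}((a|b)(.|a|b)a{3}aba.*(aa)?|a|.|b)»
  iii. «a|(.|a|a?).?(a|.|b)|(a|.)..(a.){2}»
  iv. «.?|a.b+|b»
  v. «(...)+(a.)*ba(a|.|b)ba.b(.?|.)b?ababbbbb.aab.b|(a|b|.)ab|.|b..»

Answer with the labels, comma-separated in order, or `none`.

i → match
ii → no match
iii → no match
iv → no match
v → no match

i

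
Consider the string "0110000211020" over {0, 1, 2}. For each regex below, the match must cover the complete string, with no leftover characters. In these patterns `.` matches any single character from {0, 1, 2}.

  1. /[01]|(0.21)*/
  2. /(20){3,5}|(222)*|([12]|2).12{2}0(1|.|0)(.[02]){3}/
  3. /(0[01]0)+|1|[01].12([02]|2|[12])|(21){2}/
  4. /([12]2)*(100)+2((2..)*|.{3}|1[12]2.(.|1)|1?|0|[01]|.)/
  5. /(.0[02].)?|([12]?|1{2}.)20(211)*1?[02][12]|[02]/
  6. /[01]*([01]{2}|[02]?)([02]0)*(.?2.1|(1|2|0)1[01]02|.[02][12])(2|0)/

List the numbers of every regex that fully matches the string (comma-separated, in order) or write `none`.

1 → no match
2 → no match
3 → no match
4 → no match
5 → no match
6 → match

6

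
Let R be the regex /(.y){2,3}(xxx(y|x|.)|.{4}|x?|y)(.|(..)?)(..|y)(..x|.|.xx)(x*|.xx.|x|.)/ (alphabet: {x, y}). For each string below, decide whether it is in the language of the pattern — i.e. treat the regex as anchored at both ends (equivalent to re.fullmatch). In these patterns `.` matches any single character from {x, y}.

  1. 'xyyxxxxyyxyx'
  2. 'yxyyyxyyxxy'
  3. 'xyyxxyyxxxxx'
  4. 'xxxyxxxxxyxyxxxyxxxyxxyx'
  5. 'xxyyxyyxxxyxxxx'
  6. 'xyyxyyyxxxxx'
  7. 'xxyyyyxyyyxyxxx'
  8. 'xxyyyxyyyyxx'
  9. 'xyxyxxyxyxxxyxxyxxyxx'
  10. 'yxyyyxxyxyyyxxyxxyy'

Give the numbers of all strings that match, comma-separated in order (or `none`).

none

1 → no match
2 → no match
3 → no match
4 → no match
5 → no match
6 → no match
7 → no match
8 → no match
9 → no match
10 → no match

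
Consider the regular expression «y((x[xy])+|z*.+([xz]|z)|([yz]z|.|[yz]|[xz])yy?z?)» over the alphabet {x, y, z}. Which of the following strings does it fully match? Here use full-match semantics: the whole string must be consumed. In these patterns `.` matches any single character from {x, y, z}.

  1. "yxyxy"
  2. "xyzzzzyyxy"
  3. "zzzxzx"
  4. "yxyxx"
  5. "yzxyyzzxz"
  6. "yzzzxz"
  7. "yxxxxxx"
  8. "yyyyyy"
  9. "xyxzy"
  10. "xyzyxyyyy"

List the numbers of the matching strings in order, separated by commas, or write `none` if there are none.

1 → match
2 → no match — must start with "y"
3 → no match — must start with "y"
4 → match
5 → match
6 → match
7 → match
8 → no match
9 → no match — must start with "y"
10 → no match — must start with "y"

1, 4, 5, 6, 7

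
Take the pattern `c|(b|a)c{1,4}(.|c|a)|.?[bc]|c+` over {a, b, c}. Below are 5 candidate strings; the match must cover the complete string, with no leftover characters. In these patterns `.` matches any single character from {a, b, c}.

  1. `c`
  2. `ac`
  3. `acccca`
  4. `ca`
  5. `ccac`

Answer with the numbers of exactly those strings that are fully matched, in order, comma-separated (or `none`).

1, 2, 3

1 → match
2 → match
3 → match
4 → no match
5 → no match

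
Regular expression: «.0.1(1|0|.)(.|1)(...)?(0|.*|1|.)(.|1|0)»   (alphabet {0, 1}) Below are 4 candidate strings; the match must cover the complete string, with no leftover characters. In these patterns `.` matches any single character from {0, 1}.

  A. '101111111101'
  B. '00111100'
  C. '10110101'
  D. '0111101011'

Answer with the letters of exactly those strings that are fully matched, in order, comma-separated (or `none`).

A → match
B → match
C → match
D → no match

A, B, C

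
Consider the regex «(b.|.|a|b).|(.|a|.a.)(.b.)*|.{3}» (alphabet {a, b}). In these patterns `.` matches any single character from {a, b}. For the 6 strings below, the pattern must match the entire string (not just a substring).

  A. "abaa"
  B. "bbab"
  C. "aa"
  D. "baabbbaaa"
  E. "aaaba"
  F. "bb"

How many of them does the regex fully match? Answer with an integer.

A → no match
B → no match
C → match
D → no match
E → no match
F → match
Total matched: 2

2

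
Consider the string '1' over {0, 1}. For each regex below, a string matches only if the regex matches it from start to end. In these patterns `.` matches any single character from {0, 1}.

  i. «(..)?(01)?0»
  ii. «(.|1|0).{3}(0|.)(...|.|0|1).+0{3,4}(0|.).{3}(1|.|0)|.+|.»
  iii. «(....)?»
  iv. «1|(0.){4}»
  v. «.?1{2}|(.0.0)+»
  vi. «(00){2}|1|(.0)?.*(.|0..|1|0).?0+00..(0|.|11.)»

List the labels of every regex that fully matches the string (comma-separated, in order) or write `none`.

i → no match — must end with '0'
ii → match
iii → no match
iv → match
v → no match
vi → match

ii, iv, vi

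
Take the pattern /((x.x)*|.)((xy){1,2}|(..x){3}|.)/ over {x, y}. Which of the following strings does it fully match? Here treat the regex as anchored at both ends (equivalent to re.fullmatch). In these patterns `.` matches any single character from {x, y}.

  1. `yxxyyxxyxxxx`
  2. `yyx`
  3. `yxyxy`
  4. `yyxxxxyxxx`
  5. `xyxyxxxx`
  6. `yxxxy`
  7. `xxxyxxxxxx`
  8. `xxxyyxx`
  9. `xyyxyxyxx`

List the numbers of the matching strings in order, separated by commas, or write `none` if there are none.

3

1 → no match
2 → no match
3 → match
4 → no match
5 → no match
6 → no match
7 → no match
8 → no match
9 → no match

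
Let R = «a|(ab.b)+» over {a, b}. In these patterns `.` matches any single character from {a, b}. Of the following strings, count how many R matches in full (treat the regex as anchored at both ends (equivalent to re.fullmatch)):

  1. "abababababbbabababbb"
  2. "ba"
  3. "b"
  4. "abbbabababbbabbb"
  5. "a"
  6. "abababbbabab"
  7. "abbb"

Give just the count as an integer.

1 → match
2 → no match
3 → no match
4 → match
5 → match
6 → match
7 → match
Total matched: 5

5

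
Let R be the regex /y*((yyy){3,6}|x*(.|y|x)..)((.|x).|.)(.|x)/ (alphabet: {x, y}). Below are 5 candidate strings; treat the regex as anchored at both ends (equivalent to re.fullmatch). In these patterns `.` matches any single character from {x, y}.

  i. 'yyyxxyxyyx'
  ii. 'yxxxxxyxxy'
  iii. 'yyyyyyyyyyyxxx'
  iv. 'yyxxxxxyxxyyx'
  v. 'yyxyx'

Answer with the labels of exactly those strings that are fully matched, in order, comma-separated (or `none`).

i → match
ii → match
iii → match
iv → match
v → match

i, ii, iii, iv, v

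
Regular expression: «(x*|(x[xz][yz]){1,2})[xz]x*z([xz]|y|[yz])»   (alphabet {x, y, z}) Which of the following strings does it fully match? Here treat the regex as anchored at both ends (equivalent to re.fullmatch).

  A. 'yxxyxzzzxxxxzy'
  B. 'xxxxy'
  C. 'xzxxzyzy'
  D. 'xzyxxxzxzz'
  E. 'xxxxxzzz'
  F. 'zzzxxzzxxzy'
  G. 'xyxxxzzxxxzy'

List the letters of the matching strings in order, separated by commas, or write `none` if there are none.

E

A → no match
B → no match
C → no match
D → no match
E → match
F → no match
G → no match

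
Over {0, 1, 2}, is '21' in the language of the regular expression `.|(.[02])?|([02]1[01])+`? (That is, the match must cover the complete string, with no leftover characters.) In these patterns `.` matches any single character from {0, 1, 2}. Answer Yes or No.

No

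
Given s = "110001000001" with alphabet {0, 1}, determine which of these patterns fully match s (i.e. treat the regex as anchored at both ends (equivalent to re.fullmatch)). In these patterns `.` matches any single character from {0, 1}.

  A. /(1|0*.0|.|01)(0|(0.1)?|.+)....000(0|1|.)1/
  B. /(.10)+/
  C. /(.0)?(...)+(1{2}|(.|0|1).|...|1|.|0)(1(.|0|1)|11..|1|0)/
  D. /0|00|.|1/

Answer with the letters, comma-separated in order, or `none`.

A → match
B → no match — must end with "10"
C → match
D → no match

A, C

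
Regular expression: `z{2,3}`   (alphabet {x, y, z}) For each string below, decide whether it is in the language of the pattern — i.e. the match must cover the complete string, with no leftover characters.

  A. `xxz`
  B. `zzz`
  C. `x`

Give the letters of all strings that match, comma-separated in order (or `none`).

A → no match — must start with `z`
B → match
C → no match — must start with `z`

B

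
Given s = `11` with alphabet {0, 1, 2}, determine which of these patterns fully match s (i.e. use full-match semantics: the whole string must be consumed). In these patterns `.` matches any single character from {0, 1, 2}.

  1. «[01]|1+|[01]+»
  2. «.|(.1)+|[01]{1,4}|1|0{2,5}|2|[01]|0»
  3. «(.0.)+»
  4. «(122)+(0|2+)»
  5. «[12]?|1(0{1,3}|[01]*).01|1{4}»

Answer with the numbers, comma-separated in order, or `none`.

1, 2

1 → match
2 → match
3 → no match
4 → no match — must start with `122`
5 → no match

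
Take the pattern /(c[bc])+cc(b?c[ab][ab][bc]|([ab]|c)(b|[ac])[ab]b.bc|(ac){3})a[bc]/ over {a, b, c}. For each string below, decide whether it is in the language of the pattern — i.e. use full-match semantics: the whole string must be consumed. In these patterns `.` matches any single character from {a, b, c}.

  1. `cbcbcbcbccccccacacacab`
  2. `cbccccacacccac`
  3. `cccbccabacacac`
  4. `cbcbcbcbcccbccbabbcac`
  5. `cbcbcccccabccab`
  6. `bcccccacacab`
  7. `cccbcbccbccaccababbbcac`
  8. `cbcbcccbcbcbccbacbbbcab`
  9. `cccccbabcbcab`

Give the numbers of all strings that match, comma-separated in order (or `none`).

1, 9

1 → match
2 → no match
3 → no match
4 → no match
5 → no match
6 → no match — must start with `c`
7 → no match
8 → no match
9 → match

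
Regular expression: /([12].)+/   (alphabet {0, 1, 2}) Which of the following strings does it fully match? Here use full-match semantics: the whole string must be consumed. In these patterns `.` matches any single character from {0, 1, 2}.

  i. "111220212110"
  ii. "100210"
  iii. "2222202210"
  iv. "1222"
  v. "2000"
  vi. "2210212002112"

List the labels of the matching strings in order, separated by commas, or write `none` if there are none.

i. "111220212110" → match
ii. "100210" → no match
iii. "2222202210" → match
iv. "1222" → match
v. "2000" → no match
vi → no match

i, iii, iv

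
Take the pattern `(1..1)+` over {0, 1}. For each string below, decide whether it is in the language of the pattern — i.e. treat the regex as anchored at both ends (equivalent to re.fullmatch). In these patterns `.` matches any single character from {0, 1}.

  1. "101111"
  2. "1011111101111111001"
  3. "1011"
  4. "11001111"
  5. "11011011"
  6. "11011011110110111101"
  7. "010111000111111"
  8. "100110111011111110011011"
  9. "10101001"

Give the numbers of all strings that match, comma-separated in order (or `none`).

1 → no match
2 → no match
3 → match
4 → no match
5 → match
6 → match
7 → no match — must start with "1"
8 → match
9 → no match

3, 5, 6, 8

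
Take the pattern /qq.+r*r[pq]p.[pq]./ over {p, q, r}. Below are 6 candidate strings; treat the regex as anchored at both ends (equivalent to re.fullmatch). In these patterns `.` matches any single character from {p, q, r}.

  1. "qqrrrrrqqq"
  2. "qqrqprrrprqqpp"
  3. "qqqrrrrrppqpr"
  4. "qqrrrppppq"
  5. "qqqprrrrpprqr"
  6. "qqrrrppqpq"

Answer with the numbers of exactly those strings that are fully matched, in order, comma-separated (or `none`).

3, 4, 5, 6

1 → no match
2 → no match
3 → match
4 → match
5 → match
6 → match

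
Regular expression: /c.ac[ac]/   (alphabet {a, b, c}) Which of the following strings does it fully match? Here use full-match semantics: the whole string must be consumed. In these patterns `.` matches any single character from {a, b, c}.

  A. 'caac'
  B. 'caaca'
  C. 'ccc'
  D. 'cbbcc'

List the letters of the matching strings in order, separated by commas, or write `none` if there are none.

B

A → no match
B → match
C → no match
D → no match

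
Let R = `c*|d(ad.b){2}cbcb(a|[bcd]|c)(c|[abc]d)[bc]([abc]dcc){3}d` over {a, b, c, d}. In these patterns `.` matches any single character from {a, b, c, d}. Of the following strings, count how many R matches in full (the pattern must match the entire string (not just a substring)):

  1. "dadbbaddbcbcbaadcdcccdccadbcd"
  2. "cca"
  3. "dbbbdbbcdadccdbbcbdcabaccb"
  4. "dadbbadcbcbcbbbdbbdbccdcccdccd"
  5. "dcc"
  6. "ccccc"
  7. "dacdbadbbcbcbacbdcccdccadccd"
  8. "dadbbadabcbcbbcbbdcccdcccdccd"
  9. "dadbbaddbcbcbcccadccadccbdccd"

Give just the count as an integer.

3

1 → no match
2 → no match
3 → no match
4 → no match
5 → no match
6 → match
7 → no match
8 → match
9 → match
Total matched: 3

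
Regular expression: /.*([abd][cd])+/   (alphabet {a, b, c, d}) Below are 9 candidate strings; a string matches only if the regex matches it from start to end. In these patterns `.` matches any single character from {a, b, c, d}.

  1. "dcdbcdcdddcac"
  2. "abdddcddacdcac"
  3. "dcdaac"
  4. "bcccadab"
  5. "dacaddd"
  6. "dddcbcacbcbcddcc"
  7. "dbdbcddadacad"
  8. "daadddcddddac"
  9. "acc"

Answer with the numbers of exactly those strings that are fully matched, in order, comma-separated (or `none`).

1, 2, 3, 5, 7, 8

1 → match
2 → match
3 → match
4 → no match
5 → match
6 → no match
7 → match
8 → match
9 → no match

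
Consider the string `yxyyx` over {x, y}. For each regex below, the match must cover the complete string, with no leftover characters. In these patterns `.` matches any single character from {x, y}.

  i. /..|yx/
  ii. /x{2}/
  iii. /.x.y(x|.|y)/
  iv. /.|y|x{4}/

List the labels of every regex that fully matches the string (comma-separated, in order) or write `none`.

iii

i → no match
ii → no match — must start with `x`
iii → match
iv → no match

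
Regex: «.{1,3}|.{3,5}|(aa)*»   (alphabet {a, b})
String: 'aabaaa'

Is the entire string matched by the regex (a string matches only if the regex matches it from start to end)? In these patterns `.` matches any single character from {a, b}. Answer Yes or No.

No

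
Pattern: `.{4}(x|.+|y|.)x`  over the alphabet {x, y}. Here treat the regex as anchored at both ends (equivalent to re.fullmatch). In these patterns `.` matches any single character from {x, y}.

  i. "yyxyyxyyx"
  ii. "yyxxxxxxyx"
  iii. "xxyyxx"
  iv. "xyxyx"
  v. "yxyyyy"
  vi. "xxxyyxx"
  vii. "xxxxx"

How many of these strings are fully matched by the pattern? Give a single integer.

i → match
ii → match
iii → match
iv → no match
v → no match — must end with "x"
vi → match
vii → no match
Total matched: 4

4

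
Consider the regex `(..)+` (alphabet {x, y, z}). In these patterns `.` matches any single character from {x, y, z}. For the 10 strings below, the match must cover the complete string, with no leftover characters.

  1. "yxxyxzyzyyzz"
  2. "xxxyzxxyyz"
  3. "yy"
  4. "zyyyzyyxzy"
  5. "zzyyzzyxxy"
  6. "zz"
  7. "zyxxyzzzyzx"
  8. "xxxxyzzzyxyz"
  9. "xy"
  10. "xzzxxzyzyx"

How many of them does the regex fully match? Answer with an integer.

1 → match
2 → match
3 → match
4 → match
5 → match
6 → match
7 → no match
8 → match
9 → match
10 → match
Total matched: 9

9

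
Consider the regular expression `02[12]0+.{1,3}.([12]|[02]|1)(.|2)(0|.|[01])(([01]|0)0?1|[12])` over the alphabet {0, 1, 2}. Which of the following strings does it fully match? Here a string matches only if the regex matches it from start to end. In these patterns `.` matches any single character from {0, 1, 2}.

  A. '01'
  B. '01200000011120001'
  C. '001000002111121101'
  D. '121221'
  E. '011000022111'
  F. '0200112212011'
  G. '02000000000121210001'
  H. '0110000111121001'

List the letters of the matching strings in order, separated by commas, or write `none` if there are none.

none

A → no match — must start with '02'
B → no match — must start with '02'
C → no match — must start with '02'
D → no match — must start with '02'
E → no match — must start with '02'
F → no match
G → no match
H → no match — must start with '02'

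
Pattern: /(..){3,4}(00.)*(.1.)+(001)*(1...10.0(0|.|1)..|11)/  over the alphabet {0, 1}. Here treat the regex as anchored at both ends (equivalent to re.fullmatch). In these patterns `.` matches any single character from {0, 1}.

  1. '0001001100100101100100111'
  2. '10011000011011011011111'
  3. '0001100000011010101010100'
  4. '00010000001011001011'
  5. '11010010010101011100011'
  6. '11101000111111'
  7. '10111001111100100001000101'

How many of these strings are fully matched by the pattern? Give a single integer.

5

1 → match
2 → match
3 → match
4 → match
5 → no match
6 → match
7 → no match
Total matched: 5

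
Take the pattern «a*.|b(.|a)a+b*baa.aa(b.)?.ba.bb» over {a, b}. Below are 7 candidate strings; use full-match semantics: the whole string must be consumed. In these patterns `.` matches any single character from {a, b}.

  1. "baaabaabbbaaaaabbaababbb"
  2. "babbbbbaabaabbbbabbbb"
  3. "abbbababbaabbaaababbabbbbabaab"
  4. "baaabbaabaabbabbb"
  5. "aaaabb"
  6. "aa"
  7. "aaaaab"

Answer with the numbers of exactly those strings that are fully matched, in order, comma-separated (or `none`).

4, 6, 7

1 → no match
2 → no match
3 → no match
4 → match
5 → no match
6 → match
7 → match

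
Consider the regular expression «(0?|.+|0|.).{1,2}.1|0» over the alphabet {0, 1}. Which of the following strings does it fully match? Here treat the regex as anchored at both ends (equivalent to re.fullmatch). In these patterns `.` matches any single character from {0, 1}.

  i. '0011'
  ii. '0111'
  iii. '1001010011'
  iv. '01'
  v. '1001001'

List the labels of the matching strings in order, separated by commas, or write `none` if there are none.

i, ii, iii, v

i → match
ii → match
iii → match
iv → no match
v → match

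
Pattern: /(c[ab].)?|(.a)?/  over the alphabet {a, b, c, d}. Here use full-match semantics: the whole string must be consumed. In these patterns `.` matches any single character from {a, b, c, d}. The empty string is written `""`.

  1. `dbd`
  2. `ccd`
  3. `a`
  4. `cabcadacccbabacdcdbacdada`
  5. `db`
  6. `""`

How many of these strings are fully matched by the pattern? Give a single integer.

1 → no match
2 → no match
3 → no match
4 → no match
5 → no match
6 → match
Total matched: 1

1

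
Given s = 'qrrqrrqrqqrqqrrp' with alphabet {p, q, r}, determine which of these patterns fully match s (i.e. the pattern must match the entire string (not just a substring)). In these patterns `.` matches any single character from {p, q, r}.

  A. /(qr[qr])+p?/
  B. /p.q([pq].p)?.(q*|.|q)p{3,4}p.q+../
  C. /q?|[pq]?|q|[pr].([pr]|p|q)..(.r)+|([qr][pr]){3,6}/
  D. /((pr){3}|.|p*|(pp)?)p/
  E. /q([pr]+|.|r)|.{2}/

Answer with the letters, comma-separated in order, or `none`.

A

A → match
B → no match — must start with 'p'
C → no match
D → no match
E → no match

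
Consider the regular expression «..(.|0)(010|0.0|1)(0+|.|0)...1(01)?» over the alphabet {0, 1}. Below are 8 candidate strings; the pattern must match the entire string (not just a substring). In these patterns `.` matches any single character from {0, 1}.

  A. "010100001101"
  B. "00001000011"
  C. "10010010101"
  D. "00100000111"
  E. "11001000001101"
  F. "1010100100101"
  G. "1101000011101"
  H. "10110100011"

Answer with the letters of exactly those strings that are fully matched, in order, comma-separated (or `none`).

A, B, C, D, E, F, G

A → match
B → match
C → match
D → match
E → match
F → match
G → match
H → no match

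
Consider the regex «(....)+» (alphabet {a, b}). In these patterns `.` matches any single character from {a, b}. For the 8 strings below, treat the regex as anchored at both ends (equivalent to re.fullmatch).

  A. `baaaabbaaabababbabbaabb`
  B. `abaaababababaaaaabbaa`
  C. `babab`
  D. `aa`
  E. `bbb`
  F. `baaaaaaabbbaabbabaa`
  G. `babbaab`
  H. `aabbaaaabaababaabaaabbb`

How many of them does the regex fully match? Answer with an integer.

A → no match
B → no match
C → no match
D → no match
E → no match
F → no match
G → no match
H → no match
Total matched: 0

0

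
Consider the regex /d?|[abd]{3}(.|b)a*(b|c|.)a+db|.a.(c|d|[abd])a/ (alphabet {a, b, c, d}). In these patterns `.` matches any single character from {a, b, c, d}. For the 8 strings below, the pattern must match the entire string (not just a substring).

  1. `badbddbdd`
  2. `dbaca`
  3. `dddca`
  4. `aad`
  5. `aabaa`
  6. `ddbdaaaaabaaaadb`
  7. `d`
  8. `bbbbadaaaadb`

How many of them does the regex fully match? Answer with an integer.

4

1. `badbddbdd` → no match
2. `dbaca` → no match
3. `dddca` → no match
4. `aad` → no match
5. `aabaa` → match
6 → match
7. `d` → match
8. `bbbbadaaaadb` → match
Total matched: 4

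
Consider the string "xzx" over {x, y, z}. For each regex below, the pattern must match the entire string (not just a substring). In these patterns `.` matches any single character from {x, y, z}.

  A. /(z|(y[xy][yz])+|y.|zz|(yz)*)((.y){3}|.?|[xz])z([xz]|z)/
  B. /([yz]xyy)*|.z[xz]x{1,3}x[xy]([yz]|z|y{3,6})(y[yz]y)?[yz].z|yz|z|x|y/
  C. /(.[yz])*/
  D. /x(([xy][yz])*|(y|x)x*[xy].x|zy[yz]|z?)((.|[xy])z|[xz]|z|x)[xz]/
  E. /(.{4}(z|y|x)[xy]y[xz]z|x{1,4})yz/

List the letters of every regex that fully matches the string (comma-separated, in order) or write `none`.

A → match
B → no match
C → no match
D → match
E → no match — must end with "yz"

A, D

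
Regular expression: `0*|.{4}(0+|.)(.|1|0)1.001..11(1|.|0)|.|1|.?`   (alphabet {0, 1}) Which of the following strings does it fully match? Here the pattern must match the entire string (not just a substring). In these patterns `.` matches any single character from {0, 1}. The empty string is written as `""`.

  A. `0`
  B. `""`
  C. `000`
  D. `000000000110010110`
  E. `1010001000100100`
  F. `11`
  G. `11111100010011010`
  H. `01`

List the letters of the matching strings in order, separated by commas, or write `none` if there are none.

A, B, C

A → match
B → match
C → match
D → no match
E → no match
F → no match
G → no match
H → no match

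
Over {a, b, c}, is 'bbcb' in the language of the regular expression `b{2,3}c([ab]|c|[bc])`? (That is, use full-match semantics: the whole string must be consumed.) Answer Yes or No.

Yes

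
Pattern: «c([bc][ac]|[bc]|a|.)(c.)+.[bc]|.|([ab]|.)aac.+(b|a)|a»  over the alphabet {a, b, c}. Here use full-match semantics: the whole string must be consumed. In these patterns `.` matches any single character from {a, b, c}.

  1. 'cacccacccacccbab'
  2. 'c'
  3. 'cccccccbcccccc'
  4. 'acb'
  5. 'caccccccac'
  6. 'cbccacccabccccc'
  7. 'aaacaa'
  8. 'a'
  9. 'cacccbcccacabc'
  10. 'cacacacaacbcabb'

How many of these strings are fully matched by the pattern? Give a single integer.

7

1 → match
2 → match
3 → match
4 → no match
5 → match
6 → no match
7 → match
8 → match
9 → match
10 → no match
Total matched: 7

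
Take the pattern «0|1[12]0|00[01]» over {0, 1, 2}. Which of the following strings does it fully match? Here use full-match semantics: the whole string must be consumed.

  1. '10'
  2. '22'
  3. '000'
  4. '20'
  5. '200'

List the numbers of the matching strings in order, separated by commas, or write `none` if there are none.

1 → no match
2 → no match
3 → match
4 → no match
5 → no match

3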